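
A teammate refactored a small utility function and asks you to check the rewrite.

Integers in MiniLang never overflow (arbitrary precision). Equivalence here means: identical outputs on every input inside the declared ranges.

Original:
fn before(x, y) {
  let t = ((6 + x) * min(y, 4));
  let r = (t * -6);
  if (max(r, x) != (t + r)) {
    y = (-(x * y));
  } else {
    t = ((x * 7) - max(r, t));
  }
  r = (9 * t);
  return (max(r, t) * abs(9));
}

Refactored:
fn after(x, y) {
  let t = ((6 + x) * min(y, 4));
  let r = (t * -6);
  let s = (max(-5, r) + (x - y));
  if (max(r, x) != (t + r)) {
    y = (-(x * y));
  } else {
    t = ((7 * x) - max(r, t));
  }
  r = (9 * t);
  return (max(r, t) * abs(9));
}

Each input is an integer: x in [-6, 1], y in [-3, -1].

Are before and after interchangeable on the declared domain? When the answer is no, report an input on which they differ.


Although constant usage differs; and arithmetic usage differs; and min/max/abs usage differs; and statement counts differ; and local variable names differ, 24/24 inputs agree.
verdict: equivalent


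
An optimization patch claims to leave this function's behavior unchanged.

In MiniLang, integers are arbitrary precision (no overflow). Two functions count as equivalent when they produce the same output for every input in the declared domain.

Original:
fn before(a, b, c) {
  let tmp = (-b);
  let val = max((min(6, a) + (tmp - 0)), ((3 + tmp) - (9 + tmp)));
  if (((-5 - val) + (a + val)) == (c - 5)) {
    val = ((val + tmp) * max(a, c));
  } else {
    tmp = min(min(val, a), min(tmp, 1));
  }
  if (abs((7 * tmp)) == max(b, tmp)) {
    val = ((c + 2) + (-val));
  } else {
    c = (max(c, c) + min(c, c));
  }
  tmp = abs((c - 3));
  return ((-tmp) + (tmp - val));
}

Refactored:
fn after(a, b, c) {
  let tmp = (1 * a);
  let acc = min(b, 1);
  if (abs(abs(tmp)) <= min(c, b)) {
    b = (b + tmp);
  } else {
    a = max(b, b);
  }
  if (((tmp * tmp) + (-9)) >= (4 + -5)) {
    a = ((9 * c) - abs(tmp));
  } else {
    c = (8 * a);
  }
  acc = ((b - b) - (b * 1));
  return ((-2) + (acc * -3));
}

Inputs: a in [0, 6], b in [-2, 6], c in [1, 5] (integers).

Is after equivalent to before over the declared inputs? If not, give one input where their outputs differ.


Consider the input a=0, b=-2, c=1.
before: tmp becomes 2; next val becomes 2; next (((-5 - val) + (a + val)) == (c - 5)) evaluates to false; next tmp becomes 0; next (abs((7 * tmp)) == max(b, tmp)) evaluates to true; next val becomes 1; next tmp becomes 2; next final value -1
after: tmp becomes 0; next acc becomes -2; next (abs(abs(tmp)) <= min(c, b)) evaluates to false; next a becomes -2; next (((tmp * tmp) + (-9)) >= (4 + -5)) evaluates to false; next c becomes -16; next acc becomes 2; next final value -8
-1 != -8, so the rewrite changes behavior.
verdict: not equivalent; witness: a=0, b=-2, c=1


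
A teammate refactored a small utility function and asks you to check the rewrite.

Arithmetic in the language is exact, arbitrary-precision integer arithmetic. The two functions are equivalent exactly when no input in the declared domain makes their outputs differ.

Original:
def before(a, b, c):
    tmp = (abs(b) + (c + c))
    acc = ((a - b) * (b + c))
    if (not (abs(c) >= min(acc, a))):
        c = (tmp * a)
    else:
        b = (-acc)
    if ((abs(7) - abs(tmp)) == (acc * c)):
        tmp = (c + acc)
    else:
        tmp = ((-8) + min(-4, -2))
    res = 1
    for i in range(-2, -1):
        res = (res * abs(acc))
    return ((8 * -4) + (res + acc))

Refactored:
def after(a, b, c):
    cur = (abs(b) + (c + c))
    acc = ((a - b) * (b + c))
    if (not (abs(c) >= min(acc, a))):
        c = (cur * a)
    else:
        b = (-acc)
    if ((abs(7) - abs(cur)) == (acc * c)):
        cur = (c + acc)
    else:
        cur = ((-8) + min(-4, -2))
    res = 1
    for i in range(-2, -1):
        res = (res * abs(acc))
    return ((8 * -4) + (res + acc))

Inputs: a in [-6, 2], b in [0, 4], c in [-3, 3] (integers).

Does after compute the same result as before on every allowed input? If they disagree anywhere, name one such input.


Equivalent — the differences include local variable names differ, yet no declared input distinguishes the two.
Tracing a=-6, b=2, c=0: before: tmp becomes 2; next acc becomes -16; next (not (abs(c) >= min(acc, a))) evaluates to false; next b becomes 16; next ((abs(7) - abs(tmp)) == (acc * c)) evaluates to false; next tmp becomes -12; next res becomes 1; next at i=-2:; next res becomes 16; next final value -32 | after: cur becomes 2; next acc becomes -16; next (not (abs(c) >= min(acc, a))) evaluates to false; next b becomes 16; next ((abs(7) - abs(cur)) == (acc * c)) evaluates to false; next cur becomes -12; next res becomes 1; next at i=-2:; next res becomes 16; next final value -32 — matching result -32.
Every one of the 315 inputs gives matching results.
verdict: equivalent


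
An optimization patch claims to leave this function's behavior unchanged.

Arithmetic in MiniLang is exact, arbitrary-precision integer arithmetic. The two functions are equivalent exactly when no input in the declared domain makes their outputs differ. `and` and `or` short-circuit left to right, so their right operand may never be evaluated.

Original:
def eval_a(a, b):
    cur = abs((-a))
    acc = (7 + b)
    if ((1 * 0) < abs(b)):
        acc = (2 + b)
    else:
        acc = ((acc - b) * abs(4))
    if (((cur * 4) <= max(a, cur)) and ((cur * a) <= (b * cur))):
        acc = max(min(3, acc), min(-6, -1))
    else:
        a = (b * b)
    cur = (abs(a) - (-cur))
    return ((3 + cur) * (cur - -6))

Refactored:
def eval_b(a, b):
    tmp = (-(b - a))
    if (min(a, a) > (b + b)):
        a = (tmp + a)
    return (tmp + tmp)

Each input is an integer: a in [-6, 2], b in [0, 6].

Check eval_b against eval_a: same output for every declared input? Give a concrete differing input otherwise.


At a=-6, b=0: eval_a gives 108, eval_b gives -12.
verdict: not equivalent; witness: a=-6, b=0


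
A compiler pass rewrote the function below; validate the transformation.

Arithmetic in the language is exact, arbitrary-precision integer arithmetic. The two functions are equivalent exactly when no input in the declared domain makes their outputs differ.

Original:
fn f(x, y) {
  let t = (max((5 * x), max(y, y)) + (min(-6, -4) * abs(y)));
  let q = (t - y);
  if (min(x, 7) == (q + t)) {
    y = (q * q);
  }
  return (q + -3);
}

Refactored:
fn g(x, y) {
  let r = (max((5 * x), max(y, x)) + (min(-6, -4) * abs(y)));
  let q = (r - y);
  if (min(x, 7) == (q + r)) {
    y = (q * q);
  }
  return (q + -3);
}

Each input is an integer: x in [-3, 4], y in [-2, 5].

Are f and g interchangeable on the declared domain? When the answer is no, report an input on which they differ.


x=-1, y=-2 yields -15 from f but -14 from g.
verdict: not equivalent; witness: x=-1, y=-2


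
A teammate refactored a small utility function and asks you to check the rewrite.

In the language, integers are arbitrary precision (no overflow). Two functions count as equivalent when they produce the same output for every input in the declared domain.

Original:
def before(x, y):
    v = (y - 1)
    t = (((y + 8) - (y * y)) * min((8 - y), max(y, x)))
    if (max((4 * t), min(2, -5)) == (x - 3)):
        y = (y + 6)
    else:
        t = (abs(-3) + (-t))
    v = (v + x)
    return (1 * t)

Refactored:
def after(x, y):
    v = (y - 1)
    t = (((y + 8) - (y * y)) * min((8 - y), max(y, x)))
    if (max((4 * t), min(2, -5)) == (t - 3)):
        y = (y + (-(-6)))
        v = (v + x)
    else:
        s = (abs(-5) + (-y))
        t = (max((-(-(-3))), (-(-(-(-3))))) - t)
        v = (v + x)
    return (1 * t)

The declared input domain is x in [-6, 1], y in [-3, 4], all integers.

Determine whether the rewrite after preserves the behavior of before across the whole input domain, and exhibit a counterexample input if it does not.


Take x=-2, y=-2.
before: v=-3, then t=-4, then (max((4 * t), min(2, -5)) == (x - 3)) is true, then y=4, then v=-5, then returns -4
after: v=-3, then t=-4, then (max((4 * t), min(2, -5)) == (t - 3)) is false, then s=7, then t=7, then v=-5, then returns 7
-4 != 7, so the rewrite changes behavior.
verdict: not equivalent; witness: x=-2, y=-2


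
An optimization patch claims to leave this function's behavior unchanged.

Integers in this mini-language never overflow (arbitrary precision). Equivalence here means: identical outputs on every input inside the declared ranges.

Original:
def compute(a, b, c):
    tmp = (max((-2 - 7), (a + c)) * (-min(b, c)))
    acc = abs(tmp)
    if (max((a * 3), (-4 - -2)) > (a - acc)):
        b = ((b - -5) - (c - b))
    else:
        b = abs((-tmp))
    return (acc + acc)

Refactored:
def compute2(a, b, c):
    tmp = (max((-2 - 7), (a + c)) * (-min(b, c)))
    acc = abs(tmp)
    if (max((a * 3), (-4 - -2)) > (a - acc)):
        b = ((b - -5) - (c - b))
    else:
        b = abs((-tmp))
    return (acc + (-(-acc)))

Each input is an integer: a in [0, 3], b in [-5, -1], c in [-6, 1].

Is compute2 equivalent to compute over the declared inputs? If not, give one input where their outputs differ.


Reading the diff, among the changes: same computation, different form.
As a probe, take a=0, b=-3, c=-4: compute runs tmp = -16; acc = 16; (max((a * 3), (-4 - -2)) > (a - acc)) -> true; b = 3; return 32; compute2 runs tmp = -16; acc = 16; (max((a * 3), (-4 - -2)) > (a - acc)) -> true; b = 3; return 32; both end at 32.
Sweeping the whole domain (160 inputs) finds no disagreement.
verdict: equivalent


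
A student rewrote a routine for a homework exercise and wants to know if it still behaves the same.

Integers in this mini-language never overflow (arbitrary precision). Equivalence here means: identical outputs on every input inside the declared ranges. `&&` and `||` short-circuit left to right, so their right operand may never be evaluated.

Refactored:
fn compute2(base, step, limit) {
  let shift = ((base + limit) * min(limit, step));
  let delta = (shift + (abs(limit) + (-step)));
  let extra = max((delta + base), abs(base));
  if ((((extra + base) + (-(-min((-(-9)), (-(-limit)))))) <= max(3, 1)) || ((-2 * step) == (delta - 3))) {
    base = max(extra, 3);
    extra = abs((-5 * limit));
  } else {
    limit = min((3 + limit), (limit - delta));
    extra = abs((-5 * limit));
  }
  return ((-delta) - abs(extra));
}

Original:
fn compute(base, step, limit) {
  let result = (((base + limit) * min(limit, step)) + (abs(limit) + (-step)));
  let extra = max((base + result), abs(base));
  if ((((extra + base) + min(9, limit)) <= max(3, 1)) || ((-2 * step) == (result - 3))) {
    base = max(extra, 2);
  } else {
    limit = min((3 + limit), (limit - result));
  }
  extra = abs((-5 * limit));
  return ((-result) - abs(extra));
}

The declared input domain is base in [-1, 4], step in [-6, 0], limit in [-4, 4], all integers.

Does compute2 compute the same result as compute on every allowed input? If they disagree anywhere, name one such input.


The one real change (`2` became `3`) has no effect anywhere in the declared ranges.
As a probe, take base=3, step=-4, limit=3: compute runs result becomes -17; next extra becomes 3; next ((((extra + base) + min(9, limit)) <= max(3, 1)) || ((-2 * step) == (result - 3))) evaluates to false; next limit becomes 6; next extra becomes 30; next final value -13; compute2 runs shift becomes -24; next delta becomes -17; next extra becomes 3; next ((((extra + base) + (-(-min((-(-9)), (-(-limit)))))) <= max(3, 1)) || ((-2 * step) == (delta - 3))) evaluates to false; next limit becomes 6; next extra becomes 30; next final value -13; both end at -13.
Checked all 378 inputs in the declared domain: the outputs agree on every one.
verdict: equivalent


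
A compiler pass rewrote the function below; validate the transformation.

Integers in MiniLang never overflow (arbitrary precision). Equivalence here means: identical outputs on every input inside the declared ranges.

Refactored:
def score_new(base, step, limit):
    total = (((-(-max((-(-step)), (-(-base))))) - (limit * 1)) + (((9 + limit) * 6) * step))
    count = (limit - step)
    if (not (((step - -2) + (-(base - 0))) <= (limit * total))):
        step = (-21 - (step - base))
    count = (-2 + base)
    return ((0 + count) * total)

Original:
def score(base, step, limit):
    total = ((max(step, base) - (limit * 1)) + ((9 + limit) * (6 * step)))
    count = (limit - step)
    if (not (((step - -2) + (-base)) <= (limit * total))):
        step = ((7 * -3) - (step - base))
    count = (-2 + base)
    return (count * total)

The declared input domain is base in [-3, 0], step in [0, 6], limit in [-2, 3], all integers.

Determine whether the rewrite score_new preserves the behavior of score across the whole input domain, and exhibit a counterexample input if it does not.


Reading the diff, among the changes: constant usage differs, and arithmetic usage differs.
One worked example (base=-2, step=1, limit=-2) — score: total becomes 45; next count becomes -3; next (not (((step - -2) + (-base)) <= (limit * total))) evaluates to true; next step becomes -24; next count becomes -4; next final value -180; score_new: total becomes 45; next count becomes -3; next (not (((step - -2) + (-(base - 0))) <= (limit * total))) evaluates to true; next step becomes -24; next count becomes -4; next final value -180; agreement on -180.
Sweeping the whole domain (168 inputs) finds no disagreement.
verdict: equivalent


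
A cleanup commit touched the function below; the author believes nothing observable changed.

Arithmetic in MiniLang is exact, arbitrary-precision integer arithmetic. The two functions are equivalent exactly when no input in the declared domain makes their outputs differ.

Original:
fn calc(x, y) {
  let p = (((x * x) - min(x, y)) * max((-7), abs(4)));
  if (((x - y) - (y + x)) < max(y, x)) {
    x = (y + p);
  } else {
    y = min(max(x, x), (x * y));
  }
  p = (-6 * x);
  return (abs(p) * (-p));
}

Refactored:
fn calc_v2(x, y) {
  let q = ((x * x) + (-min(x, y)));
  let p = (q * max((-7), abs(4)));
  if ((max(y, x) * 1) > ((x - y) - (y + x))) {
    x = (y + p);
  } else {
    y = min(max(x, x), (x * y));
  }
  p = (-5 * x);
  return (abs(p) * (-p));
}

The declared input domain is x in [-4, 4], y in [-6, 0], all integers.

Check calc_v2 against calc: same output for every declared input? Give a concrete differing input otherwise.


Run the pair on x=-4, y=-6.
calc: p=88, then (((x - y) - (y + x)) < max(y, x)) is false, then y=-4, then p=24, then returns -576
calc_v2: q=22, then p=88, then ((max(y, x) * 1) > ((x - y) - (y + x))) is false, then y=-4, then p=20, then returns -400
-576 != -400, so the rewrite changes behavior.
verdict: not equivalent; witness: x=-4, y=-6


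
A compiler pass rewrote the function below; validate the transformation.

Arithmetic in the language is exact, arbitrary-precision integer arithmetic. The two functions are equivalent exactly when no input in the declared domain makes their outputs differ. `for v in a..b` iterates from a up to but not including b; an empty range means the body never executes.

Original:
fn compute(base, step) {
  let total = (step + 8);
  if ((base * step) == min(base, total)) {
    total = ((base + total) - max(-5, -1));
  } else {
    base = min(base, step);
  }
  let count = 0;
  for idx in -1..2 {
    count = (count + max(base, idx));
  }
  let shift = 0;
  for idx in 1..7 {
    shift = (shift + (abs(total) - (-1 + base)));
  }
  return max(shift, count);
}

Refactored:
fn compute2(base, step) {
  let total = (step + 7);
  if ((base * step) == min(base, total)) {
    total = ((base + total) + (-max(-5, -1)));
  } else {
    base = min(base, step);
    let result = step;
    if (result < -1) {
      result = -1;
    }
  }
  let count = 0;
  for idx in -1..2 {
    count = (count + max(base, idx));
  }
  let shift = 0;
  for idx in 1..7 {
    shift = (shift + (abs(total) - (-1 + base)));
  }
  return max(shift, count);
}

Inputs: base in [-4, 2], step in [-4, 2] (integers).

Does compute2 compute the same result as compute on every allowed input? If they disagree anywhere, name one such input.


There is a counterexample at base=-4, step=-4: 54 on one side, 48 on the other.
compute: total = 4; ((base * step) == min(base, total)) -> false; base = -4; count = 0; [idx=-1]; count = -1; [idx=0]; count = -1; [idx=1]; count = 0; shift = 0; [idx=1]; shift = 9; [idx=2]; shift = 18; [idx=3]; shift = 27; [idx=4]; shift = 36; [idx=5]; shift = 45; [idx=6]; shift = 54; return 54
compute2: total = 3; ((base * step) == min(base, total)) -> false; base = -4; result = -4; (result < -1) -> true; result = -1; count = 0; [idx=-1]; count = -1; [idx=0]; count = -1; [idx=1]; count = 0; shift = 0; [idx=1]; shift = 8; [idx=2]; shift = 16; [idx=3]; shift = 24; [idx=4]; shift = 32; [idx=5]; shift = 40; [idx=6]; shift = 48; return 48
verdict: not equivalent; witness: base=-4, step=-4


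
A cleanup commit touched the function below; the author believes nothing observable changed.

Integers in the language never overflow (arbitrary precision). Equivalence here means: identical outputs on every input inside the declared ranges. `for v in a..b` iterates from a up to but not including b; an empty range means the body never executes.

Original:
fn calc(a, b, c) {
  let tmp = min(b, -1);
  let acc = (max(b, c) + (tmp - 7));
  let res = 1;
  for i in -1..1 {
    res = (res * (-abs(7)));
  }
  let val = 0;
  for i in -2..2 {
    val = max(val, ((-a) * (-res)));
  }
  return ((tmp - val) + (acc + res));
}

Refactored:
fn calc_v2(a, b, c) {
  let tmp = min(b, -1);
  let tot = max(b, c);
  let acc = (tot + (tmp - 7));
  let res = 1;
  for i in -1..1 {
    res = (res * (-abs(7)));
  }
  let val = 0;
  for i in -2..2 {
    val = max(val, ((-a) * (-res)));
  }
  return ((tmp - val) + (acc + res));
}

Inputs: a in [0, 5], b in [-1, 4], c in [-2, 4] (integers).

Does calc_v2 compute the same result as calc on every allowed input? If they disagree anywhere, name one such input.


The two versions differ — the changes include statement counts differ; also local variable names differ.
Tracing a=0, b=2, c=0: calc: tmp becomes -1; next acc becomes -6; next res becomes 1; next at i=-1:; next res becomes -7; next at i=0:; next res becomes 49; next val becomes 0; next at i=-2:; next val becomes 0; next at i=-1:; next val becomes 0; next at i=0:; next val becomes 0; next at i=1:; next val becomes 0; next final value 42 | calc_v2: tmp becomes -1; next tot becomes 2; next acc becomes -6; next res becomes 1; next at i=-1:; next res becomes -7; next at i=0:; next res becomes 49; next val becomes 0; next at i=-2:; next val becomes 0; next at i=-1:; next val becomes 0; next at i=0:; next val becomes 0; next at i=1:; next val becomes 0; next final value 42 — matching result 42.
Sweeping the whole domain (252 inputs) finds no disagreement.
verdict: equivalent


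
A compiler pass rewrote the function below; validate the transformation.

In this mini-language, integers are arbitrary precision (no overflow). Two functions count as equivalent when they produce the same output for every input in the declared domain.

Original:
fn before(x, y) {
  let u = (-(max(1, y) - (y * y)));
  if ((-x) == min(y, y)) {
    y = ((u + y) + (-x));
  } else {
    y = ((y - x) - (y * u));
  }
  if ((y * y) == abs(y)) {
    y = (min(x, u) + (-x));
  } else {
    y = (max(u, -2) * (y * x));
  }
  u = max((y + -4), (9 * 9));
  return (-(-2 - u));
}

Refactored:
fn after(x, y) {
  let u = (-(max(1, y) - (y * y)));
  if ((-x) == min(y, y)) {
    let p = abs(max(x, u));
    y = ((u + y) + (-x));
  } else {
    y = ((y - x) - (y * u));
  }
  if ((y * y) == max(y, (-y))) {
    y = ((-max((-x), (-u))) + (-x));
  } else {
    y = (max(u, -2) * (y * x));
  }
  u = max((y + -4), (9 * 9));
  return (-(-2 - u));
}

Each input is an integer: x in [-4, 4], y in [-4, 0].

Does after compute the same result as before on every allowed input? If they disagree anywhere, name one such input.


Differences: statement counts differ, local variable names differ, min/max/abs usage differs — yet all 45 inputs agree.
verdict: equivalent


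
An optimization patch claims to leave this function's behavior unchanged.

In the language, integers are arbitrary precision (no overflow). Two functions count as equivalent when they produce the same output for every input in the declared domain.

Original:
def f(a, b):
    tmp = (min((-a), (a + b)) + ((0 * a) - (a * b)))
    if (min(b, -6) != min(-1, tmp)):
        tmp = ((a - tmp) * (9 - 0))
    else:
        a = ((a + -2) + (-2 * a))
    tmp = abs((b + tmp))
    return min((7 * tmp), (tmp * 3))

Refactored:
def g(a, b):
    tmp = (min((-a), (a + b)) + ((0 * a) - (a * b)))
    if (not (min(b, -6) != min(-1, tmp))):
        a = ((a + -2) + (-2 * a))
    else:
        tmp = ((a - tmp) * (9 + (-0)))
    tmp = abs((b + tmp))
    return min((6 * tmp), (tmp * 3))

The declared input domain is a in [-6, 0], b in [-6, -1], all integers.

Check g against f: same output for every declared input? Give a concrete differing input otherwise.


Although `7` became `6`, no input in the stated domain can expose it; all 42 inputs agree.
verdict: equivalent


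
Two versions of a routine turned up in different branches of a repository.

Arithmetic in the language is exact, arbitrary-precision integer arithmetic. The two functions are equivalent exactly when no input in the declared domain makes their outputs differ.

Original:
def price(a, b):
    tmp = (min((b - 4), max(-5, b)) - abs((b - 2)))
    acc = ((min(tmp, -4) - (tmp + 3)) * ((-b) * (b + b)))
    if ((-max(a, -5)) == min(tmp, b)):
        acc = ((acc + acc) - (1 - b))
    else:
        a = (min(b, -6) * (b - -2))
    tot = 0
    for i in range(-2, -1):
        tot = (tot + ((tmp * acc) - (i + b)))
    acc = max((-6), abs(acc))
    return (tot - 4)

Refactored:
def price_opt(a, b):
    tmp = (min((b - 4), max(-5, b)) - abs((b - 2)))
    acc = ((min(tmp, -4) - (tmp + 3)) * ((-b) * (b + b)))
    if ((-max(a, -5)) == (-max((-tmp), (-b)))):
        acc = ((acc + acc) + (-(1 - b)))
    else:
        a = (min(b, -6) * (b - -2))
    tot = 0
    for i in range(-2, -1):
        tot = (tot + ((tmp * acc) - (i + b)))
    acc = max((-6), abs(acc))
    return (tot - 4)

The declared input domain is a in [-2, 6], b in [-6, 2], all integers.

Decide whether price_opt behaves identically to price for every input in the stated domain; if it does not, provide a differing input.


The two are interchangeable: arithmetic usage differs, plus min/max/abs usage differs, and every declared input agrees.
One worked example (a=4, b=2) — price: tmp becomes -2; next acc becomes 40; next ((-max(a, -5)) == min(tmp, b)) evaluates to false; next a becomes -24; next tot becomes 0; next at i=-2:; next tot becomes -80; next acc becomes 40; next final value -84; price_opt: tmp becomes -2; next acc becomes 40; next ((-max(a, -5)) == (-max((-tmp), (-b)))) evaluates to false; next a becomes -24; next tot becomes 0; next at i=-2:; next tot becomes -80; next acc becomes 40; next final value -84; agreement on -84.
Sweeping the whole domain (81 inputs) finds no disagreement.
verdict: equivalent


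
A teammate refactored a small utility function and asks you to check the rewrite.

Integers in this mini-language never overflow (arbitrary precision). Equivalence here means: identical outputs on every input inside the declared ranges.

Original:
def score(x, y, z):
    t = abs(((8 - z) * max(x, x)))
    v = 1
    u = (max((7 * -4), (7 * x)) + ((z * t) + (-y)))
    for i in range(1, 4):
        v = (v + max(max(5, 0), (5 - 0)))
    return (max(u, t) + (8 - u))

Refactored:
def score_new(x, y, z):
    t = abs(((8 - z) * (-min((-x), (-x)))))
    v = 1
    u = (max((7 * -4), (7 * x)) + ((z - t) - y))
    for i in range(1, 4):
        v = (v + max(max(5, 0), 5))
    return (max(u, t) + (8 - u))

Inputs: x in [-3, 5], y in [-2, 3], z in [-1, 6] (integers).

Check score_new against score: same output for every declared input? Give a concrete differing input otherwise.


Try x=-3, y=-2, z=-1.
score: t becomes 27; next v becomes 1; next u becomes -46; next at i=1:; next v becomes 6; next at i=2:; next v becomes 11; next at i=3:; next v becomes 16; next final value 81
score_new: t becomes 27; next v becomes 1; next u becomes -47; next at i=1:; next v becomes 6; next at i=2:; next v becomes 11; next at i=3:; next v becomes 16; next final value 82
81 != 82, so the rewrite changes behavior.
verdict: not equivalent; witness: x=-3, y=-2, z=-1


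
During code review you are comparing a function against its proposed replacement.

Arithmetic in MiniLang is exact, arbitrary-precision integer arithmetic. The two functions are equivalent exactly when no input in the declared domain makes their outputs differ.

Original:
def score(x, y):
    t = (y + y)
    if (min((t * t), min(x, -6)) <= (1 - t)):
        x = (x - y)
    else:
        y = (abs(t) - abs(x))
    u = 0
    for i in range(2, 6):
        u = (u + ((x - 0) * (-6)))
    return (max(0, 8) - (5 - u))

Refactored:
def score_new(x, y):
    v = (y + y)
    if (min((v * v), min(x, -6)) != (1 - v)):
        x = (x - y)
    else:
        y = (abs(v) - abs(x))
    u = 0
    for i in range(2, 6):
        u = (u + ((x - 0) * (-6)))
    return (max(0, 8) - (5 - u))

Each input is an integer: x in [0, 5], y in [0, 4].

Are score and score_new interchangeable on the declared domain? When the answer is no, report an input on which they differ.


Try x=0, y=4.
score: t := 8 | (min((t * t), min(x, -6)) <= (1 - t)): false | y := 8 | u := 0 | iter i=2: | u := 0 | iter i=3: | u := 0 | iter i=4: | u := 0 | iter i=5: | u := 0 | result 3
score_new: v := 8 | (min((v * v), min(x, -6)) != (1 - v)): true | x := -4 | u := 0 | iter i=2: | u := 24 | iter i=3: | u := 48 | iter i=4: | u := 72 | iter i=5: | u := 96 | result 99
3 != 99, so the rewrite changes behavior.
verdict: not equivalent; witness: x=0, y=4


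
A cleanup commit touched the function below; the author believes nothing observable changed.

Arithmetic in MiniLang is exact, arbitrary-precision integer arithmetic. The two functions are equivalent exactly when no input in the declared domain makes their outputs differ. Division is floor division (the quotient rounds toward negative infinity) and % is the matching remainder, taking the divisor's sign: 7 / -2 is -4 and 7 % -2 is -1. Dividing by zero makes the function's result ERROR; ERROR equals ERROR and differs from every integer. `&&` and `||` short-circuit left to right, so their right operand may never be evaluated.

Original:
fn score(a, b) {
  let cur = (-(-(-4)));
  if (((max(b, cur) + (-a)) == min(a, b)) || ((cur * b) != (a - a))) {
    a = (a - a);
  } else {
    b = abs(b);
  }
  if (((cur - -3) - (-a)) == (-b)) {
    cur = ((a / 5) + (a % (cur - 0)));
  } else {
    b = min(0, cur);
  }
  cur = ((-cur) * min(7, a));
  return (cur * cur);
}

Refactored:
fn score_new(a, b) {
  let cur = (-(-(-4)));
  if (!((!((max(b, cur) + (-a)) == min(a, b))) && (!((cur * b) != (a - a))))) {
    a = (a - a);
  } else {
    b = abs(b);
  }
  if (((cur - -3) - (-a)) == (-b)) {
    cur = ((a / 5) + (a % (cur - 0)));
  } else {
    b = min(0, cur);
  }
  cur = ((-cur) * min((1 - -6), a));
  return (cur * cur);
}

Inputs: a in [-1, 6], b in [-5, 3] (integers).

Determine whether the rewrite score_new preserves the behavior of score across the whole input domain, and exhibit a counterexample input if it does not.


Side by side, the visible changes include: boolean connective usage differs, arithmetic usage differs, constant usage differs.
Spot check at a=0, b=-5 — score: cur becomes -4; next (((max(b, cur) + (-a)) == min(a, b)) || ((cur * b) != (a - a))) evaluates to true; next a becomes 0; next (((cur - -3) - (-a)) == (-b)) evaluates to false; next b becomes -4; next cur becomes 0; next final value 0. score_new: cur becomes -4; next (!((!((max(b, cur) + (-a)) == min(a, b))) && (!((cur * b) != (a - a))))) evaluates to true; next a becomes 0; next (((cur - -3) - (-a)) == (-b)) evaluates to false; next b becomes -4; next cur becomes 0; next final value 0. Both give 0.
Checked all 72 inputs in the declared domain: the outputs agree on every one.
verdict: equivalent


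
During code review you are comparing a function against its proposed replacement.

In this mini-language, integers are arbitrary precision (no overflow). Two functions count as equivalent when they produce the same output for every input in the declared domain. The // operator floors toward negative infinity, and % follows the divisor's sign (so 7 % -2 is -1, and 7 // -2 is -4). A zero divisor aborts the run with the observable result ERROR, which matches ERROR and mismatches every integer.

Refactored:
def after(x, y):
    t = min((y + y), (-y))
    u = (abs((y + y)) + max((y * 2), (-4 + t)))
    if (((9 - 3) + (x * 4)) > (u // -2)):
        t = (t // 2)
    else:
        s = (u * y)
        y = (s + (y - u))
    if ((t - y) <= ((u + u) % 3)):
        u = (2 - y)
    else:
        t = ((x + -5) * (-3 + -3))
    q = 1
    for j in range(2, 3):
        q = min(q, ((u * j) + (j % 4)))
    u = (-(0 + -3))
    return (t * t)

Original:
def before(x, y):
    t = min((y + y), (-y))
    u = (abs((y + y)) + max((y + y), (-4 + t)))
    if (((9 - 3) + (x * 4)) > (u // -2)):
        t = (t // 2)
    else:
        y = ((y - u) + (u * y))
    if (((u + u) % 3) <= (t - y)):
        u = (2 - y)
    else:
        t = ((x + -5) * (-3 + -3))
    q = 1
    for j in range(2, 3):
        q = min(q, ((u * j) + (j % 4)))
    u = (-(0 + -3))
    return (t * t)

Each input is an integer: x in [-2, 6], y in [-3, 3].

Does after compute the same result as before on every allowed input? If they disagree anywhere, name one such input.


Not equivalent: x=-2, y=-3 separates them (1764 vs 36).
before: t=-6, then u=0, then (((9 - 3) + (x * 4)) > (u // -2)) is false, then y=-3, then (((u + u) % 3) <= (t - y)) is false, then t=42, then q=1, then (j=2), then q=1, then u=3, then returns 1764
after: t=-6, then u=0, then (((9 - 3) + (x * 4)) > (u // -2)) is false, then s=0, then y=-3, then ((t - y) <= ((u + u) % 3)) is true, then u=5, then q=1, then (j=2), then q=1, then u=3, then returns 36
verdict: not equivalent; witness: x=-2, y=-3


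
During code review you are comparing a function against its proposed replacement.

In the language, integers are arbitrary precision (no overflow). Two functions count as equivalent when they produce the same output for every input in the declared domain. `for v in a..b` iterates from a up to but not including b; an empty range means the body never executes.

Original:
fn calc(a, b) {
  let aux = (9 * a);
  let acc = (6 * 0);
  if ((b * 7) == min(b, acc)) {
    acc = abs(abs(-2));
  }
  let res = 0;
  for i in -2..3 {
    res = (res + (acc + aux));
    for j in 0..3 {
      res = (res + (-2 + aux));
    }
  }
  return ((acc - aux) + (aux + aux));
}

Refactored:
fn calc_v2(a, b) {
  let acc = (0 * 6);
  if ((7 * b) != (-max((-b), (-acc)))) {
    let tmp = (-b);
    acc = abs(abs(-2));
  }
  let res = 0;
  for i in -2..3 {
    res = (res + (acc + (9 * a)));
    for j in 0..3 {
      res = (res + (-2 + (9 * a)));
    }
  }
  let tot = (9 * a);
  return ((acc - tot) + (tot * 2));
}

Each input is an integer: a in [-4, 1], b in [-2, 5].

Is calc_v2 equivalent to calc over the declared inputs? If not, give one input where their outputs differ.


There is a counterexample at a=-4, b=-2: -36 on one side, -34 on the other.
calc: aux = -36; acc = 0; ((b * 7) == min(b, acc)) -> false; res = 0; [i=-2]; res = -36; [j=0]; res = -74; [j=1]; res = -112; [j=2]; res = -150; [i=-1]; res = -186; [j=0]; res = -224; [j=1]; res = -262; [j=2]; res = -300; [i=0]; res = -336; [j=0]; res = -374; [j=1]; res = -412; [j=2]; res = -450; [i=1]; res = -486; [j=0]; res = -524; [j=1]; res = -562; [j=2]; res = -600; [i=2]; res = -636; [j=0]; res = -674; [j=1]; res = -712; [j=2]; res = -750; return -36
calc_v2: acc = 0; ((7 * b) != (-max((-b), (-acc)))) -> true; tmp = 2; acc = 2; res = 0; [i=-2]; res = -34; [j=0]; res = -72; [j=1]; res = -110; [j=2]; res = -148; [i=-1]; res = -182; [j=0]; res = -220; [j=1]; res = -258; [j=2]; res = -296; [i=0]; res = -330; [j=0]; res = -368; [j=1]; res = -406; [j=2]; res = -444; [i=1]; res = -478; [j=0]; res = -516; [j=1]; res = -554; [j=2]; res = -592; [i=2]; res = -626; [j=0]; res = -664; [j=1]; res = -702; [j=2]; res = -740; tot = -36; return -34
verdict: not equivalent; witness: a=-4, b=-2


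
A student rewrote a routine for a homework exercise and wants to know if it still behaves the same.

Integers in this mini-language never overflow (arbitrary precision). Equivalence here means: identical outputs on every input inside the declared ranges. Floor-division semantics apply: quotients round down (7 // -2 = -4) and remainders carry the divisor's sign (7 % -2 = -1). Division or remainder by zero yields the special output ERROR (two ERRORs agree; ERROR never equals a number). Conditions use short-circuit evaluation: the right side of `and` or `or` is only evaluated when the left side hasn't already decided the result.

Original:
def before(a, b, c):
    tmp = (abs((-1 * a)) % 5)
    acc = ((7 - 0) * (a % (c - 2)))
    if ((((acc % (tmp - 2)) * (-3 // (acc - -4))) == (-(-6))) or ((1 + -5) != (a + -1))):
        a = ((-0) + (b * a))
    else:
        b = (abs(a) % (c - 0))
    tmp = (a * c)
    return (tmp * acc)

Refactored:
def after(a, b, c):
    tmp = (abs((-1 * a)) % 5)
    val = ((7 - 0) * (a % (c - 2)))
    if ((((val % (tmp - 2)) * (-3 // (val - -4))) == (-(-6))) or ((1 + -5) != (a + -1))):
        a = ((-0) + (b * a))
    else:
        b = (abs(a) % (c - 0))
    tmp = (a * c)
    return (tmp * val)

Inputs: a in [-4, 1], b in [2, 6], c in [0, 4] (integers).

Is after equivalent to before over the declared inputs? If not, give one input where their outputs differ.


This is a faithful refactor — local variable names differ, but the computed results match everywhere.
As a probe, take a=0, b=3, c=2: before runs tmp := 0 | divide-by-zero, output ERROR; after runs tmp := 0 | divide-by-zero, output ERROR; both end at ERROR.
An exhaustive pass over the 150 declared inputs shows identical outputs.
verdict: equivalent


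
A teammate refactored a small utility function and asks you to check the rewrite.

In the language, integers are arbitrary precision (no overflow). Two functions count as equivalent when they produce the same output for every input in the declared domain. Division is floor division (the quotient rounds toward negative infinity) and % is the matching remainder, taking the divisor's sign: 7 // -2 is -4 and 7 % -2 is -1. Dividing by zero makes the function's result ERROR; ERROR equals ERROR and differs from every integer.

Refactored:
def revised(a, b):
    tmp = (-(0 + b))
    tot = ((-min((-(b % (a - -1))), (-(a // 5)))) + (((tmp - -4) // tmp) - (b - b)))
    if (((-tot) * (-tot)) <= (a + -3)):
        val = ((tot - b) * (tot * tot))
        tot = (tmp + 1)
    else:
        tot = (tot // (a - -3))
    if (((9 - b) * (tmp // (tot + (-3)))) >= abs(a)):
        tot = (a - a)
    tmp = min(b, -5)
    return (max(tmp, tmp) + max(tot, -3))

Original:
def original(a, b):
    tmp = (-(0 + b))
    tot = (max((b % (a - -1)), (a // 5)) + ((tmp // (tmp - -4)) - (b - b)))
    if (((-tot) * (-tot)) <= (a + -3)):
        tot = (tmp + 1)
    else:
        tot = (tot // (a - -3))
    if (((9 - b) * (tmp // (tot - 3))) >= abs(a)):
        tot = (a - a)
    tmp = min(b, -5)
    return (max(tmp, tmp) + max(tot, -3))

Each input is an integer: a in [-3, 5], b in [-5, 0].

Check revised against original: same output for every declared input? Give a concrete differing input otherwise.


Not equivalent: a=-2, b=-5 separates them (-5 vs -4).
original: tmp := 5 | tot := 0 | (((-tot) * (-tot)) <= (a + -3)): false | tot := 0 | (((9 - b) * (tmp // (tot - 3))) >= abs(a)): false | tmp := -5 | result -5
revised: tmp := 5 | tot := 1 | (((-tot) * (-tot)) <= (a + -3)): false | tot := 1 | (((9 - b) * (tmp // (tot + (-3)))) >= abs(a)): false | tmp := -5 | result -4
verdict: not equivalent; witness: a=-2, b=-5


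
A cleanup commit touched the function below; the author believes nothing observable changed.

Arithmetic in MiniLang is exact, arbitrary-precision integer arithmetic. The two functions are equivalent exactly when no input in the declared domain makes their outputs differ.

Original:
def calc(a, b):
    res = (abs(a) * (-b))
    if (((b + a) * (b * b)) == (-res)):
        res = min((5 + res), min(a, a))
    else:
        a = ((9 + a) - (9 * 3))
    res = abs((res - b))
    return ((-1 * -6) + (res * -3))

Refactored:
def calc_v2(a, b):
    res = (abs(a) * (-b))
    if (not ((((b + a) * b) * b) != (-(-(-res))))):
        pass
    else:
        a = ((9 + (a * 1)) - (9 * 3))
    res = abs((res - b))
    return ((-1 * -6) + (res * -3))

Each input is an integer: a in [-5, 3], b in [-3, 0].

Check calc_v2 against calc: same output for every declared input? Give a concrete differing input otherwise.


There is a counterexample at a=-5, b=0: -9 on one side, 6 on the other.
calc: res = 0; (((b + a) * (b * b)) == (-res)) -> true; res = -5; res = 5; return -9
calc_v2: res = 0; (not ((((b + a) * b) * b) != (-(-(-res))))) -> true; res = 0; return 6
verdict: not equivalent; witness: a=-5, b=0


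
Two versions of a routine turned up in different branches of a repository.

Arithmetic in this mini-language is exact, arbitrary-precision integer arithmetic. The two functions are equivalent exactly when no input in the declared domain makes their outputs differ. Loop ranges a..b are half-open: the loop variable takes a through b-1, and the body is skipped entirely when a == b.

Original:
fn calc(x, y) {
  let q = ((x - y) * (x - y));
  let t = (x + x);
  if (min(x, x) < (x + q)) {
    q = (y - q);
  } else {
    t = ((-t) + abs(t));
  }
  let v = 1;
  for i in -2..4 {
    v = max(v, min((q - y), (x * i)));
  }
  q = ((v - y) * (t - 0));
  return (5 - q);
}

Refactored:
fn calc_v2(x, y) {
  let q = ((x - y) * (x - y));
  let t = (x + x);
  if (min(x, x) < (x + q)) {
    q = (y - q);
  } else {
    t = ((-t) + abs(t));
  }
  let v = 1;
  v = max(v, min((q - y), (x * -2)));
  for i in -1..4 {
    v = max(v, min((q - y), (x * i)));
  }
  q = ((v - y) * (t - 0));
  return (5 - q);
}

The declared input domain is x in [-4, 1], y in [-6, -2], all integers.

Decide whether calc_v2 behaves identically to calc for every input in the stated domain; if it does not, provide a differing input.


Equivalent — the differences include min/max/abs usage differs; loop structure differs; arithmetic usage differs; constant usage differs; statement counts differ, yet no declared input distinguishes the two.
One worked example (x=1, y=-4) — calc: q := 25 | t := 2 | (min(x, x) < (x + q)): true | q := -29 | v := 1 | iter i=-2: | v := 1 | iter i=-1: | v := 1 | iter i=0: | v := 1 | iter i=1: | v := 1 | iter i=2: | v := 1 | iter i=3: | v := 1 | q := 10 | result -5; calc_v2: q := 25 | t := 2 | (min(x, x) < (x + q)): true | q := -29 | v := 1 | v := 1 | iter i=-1: | v := 1 | iter i=0: | v := 1 | iter i=1: | v := 1 | iter i=2: | v := 1 | iter i=3: | v := 1 | q := 10 | result -5; agreement on -5.
Sweeping the whole domain (30 inputs) finds no disagreement.
verdict: equivalent


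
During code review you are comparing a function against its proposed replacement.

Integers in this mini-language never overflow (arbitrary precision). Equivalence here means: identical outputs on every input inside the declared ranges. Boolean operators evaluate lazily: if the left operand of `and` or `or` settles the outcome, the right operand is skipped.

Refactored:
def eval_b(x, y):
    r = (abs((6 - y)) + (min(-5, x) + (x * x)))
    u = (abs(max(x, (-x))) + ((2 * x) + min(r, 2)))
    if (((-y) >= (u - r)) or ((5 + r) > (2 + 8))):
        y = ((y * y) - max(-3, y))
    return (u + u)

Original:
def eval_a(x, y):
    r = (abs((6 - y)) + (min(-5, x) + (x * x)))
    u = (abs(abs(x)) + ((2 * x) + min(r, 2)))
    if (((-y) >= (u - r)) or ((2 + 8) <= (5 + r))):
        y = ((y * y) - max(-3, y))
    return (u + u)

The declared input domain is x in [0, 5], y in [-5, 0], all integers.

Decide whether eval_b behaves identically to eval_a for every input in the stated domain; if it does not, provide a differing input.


Equivalent. The suspicious-looking change has no observable effect anywhere in the declared ranges.
Every one of the 36 inputs gives matching results.
One worked example (x=2, y=-2) — eval_a: r=7, then u=8, then (((-y) >= (u - r)) or ((2 + 8) <= (5 + r))) is true, then y=6, then returns 16; eval_b: r=7, then u=8, then (((-y) >= (u - r)) or ((5 + r) > (2 + 8))) is true, then y=6, then returns 16; agreement on 16.
verdict: equivalent
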